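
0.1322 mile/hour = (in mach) 0.0001736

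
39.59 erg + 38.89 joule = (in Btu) 0.03686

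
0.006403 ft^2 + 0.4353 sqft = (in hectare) 4.104e-06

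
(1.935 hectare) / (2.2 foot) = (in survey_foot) 9.467e+04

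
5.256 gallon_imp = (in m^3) 0.02389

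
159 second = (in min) 2.65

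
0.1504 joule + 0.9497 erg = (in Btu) 0.0001426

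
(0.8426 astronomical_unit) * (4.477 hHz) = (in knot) 1.097e+14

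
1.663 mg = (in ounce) 5.866e-05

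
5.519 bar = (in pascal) 5.519e+05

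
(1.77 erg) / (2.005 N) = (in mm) 8.828e-05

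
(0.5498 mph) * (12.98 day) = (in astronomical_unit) 1.843e-06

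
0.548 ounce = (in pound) 0.03425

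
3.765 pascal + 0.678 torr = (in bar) 0.0009416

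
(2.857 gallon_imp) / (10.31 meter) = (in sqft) 0.01356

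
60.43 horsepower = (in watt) 4.506e+04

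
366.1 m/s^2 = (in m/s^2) 366.1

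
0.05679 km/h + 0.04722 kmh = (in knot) 0.05616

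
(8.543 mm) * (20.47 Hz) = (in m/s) 0.1749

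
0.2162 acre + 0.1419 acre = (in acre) 0.3581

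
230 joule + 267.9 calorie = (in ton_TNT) 3.229e-07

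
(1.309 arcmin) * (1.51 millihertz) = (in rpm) 5.491e-06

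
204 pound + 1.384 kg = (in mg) 9.392e+07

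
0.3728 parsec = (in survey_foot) 3.774e+16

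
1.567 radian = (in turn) 0.2494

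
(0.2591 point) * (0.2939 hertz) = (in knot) 5.222e-05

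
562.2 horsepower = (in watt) 4.192e+05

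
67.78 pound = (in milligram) 3.074e+07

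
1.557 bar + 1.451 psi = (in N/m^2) 1.657e+05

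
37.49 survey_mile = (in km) 60.33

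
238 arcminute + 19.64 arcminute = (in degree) 4.294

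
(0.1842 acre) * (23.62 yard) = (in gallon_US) 4.253e+06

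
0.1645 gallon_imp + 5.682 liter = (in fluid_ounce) 217.4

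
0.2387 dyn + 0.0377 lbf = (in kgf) 0.0171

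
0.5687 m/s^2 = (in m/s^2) 0.5687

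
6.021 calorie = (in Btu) 0.02388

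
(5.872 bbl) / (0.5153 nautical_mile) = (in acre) 2.417e-07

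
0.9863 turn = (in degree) 355.1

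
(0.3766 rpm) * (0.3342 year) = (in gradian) 2.646e+07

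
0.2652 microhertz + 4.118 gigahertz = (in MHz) 4118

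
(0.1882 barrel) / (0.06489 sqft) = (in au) 3.318e-11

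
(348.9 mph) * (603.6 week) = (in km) 5.694e+07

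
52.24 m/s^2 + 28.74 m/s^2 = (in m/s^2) 80.98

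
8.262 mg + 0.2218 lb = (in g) 100.6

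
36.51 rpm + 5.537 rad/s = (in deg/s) 536.3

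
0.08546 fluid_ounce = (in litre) 0.002527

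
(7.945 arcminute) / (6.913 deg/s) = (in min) 0.0003192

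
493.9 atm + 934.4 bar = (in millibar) 1.435e+06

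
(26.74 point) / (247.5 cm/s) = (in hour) 1.059e-06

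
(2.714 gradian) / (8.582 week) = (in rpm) 7.843e-08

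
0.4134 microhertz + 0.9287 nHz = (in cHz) 4.143e-05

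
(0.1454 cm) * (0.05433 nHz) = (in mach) 2.32e-16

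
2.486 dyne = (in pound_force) 5.589e-06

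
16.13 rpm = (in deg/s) 96.78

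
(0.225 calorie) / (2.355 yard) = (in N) 0.4372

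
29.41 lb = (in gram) 1.334e+04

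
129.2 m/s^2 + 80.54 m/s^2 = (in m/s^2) 209.7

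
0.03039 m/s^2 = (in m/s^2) 0.03039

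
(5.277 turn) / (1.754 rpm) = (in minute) 3.009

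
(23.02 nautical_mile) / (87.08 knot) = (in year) 3.018e-05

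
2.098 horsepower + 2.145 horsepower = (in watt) 3164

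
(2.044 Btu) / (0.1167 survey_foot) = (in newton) 6.063e+04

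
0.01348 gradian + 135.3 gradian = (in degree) 121.8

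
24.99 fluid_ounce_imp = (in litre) 0.71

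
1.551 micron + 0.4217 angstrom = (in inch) 6.106e-05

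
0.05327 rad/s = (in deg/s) 3.052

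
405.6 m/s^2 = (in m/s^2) 405.6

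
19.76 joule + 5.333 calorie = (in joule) 42.07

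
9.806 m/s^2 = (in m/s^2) 9.806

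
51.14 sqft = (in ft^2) 51.14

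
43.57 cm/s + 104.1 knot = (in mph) 120.8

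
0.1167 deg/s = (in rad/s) 0.002037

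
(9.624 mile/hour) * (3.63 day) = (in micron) 1.349e+12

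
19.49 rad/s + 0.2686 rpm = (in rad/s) 19.52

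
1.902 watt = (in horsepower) 0.002551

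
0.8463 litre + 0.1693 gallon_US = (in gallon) 0.3929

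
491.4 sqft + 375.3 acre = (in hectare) 151.9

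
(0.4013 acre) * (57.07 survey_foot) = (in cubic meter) 2.825e+04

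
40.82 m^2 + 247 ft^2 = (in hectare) 0.006377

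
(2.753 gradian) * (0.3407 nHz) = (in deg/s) 8.442e-10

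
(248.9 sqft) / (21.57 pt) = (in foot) 9970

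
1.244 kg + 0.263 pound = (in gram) 1363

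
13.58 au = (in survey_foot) 6.665e+12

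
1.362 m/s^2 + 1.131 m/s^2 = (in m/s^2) 2.493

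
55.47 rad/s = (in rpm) 529.7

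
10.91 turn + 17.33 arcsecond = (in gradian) 4364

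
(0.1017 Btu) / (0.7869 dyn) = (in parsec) 4.419e-10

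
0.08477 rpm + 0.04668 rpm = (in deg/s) 0.7887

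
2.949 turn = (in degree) 1062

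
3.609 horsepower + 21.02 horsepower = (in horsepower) 24.63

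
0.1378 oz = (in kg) 0.003907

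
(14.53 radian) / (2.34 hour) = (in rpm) 0.01647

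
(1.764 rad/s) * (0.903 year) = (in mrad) 5.023e+10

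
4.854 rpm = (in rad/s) 0.5083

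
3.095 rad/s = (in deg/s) 177.3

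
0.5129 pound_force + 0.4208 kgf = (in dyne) 6.408e+05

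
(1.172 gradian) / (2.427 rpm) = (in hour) 2.012e-05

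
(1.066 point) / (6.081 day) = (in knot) 1.391e-09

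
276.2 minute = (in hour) 4.603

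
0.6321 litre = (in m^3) 0.0006321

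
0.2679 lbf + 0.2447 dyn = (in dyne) 1.192e+05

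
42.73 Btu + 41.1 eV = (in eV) 2.814e+23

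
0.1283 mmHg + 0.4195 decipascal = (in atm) 0.0001692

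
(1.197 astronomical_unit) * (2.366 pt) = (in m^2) 1.495e+08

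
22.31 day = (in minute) 3.213e+04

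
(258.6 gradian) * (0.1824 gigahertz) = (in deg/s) 4.245e+10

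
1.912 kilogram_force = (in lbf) 4.215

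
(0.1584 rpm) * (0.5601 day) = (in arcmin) 2.76e+06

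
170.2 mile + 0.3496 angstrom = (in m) 2.739e+05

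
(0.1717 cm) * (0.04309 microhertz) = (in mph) 1.655e-10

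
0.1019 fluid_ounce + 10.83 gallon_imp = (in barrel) 0.3097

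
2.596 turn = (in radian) 16.31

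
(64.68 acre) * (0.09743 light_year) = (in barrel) 1.518e+21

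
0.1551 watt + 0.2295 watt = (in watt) 0.3846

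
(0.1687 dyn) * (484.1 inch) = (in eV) 1.295e+14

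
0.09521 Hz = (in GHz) 9.521e-11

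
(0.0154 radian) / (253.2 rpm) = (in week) 9.603e-10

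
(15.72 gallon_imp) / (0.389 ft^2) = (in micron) 1.977e+06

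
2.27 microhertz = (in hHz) 2.27e-08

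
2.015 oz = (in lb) 0.1259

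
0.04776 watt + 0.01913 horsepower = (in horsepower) 0.01919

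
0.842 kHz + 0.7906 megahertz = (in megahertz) 0.7914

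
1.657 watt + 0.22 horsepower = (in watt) 165.7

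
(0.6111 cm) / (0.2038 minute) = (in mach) 1.468e-06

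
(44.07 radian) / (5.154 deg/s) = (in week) 0.00081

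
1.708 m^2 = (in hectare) 0.0001708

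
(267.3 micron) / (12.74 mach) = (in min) 1.027e-09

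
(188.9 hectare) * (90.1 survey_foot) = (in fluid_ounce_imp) 1.826e+12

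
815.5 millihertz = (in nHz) 8.155e+08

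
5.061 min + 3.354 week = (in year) 0.06433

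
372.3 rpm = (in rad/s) 38.99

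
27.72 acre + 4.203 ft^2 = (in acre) 27.72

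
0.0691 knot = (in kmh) 0.128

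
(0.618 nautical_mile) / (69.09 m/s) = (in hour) 0.004602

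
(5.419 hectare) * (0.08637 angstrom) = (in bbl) 2.944e-06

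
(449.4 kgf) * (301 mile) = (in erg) 2.135e+16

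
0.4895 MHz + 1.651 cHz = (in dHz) 4.895e+06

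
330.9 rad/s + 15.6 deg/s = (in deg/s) 1.897e+04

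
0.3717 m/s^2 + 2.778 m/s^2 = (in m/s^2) 3.15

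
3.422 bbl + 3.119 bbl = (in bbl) 6.541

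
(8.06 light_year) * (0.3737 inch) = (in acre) 1.789e+11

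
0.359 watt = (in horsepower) 0.0004814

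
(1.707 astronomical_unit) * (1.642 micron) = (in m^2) 4.193e+05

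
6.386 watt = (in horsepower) 0.008564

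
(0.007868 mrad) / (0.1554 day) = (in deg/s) 3.358e-08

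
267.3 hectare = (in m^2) 2.673e+06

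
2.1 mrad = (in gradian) 0.1337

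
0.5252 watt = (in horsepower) 0.0007043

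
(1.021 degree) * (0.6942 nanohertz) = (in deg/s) 7.088e-10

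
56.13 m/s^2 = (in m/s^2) 56.13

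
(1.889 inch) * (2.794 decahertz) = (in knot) 2.606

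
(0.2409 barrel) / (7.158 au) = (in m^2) 3.577e-14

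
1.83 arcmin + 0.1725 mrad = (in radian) 0.0007048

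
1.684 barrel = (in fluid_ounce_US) 9053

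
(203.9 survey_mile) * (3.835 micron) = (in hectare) 0.0001258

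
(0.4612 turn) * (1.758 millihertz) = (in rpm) 0.04865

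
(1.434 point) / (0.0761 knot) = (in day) 1.496e-07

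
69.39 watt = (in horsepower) 0.09305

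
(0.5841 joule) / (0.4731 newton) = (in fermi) 1.235e+15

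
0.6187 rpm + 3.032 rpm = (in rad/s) 0.3823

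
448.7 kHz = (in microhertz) 4.487e+11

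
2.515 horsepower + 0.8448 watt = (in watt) 1876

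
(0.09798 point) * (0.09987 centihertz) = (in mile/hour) 7.722e-08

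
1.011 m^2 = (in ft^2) 10.88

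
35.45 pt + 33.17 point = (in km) 2.421e-05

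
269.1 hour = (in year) 0.03072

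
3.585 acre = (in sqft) 1.562e+05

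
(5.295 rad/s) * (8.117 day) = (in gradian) 2.364e+08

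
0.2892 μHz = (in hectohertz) 2.892e-09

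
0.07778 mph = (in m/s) 0.03477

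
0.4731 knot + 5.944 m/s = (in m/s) 6.187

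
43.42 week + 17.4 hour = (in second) 2.632e+07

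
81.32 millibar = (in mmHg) 61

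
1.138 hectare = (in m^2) 1.138e+04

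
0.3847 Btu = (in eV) 2.533e+21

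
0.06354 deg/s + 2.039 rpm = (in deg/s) 12.3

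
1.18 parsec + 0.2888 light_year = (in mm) 3.914e+19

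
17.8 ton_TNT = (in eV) 4.648e+29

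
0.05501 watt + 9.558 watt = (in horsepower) 0.01289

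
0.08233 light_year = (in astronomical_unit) 5207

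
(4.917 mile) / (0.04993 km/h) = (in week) 0.9434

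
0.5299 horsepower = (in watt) 395.1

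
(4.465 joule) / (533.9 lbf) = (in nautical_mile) 1.015e-06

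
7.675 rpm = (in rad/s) 0.8037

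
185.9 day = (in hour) 4462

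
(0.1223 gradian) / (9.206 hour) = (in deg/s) 3.321e-06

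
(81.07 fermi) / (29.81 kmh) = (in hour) 2.72e-18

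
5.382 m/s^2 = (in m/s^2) 5.382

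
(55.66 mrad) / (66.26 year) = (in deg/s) 1.526e-09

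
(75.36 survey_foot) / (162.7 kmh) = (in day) 5.882e-06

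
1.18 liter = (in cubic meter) 0.00118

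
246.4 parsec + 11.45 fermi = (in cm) 7.603e+20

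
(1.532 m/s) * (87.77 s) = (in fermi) 1.345e+17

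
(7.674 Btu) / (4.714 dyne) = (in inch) 6.762e+09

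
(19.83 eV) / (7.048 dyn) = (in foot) 1.479e-13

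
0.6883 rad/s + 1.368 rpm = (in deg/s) 47.64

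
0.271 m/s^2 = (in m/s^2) 0.271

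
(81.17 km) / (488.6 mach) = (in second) 0.4879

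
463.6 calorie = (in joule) 1940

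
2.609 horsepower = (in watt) 1946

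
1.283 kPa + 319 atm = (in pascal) 3.232e+07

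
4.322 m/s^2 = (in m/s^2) 4.322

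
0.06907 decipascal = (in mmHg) 5.181e-05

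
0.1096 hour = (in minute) 6.576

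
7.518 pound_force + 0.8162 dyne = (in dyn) 3.344e+06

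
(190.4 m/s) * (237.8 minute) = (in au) 1.816e-05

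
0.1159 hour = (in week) 0.0006899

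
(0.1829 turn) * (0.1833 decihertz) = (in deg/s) 1.207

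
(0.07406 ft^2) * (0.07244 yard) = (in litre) 0.4558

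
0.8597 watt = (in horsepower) 0.001153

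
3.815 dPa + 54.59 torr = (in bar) 0.07278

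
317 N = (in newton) 317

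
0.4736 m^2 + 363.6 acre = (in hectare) 147.1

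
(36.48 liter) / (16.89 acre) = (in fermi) 5.337e+08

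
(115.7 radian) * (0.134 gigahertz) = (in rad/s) 1.55e+10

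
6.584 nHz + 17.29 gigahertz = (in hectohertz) 1.729e+08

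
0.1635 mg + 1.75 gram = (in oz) 0.06174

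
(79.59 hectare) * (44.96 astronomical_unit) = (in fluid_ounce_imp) 1.884e+23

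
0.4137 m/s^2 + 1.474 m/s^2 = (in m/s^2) 1.888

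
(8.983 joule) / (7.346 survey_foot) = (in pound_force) 0.9019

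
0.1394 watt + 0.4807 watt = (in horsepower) 0.0008316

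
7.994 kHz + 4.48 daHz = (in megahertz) 0.008039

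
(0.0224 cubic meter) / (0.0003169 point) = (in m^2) 2.004e+05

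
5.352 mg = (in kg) 5.352e-06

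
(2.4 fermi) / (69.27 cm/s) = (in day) 4.01e-20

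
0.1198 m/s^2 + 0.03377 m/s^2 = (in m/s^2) 0.1536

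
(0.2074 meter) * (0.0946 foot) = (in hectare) 5.98e-07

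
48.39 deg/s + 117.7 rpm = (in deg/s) 754.6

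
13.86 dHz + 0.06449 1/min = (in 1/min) 83.22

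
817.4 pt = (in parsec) 9.345e-18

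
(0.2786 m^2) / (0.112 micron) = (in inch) 9.793e+07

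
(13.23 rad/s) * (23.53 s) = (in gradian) 1.982e+04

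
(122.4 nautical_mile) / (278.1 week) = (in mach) 3.958e-06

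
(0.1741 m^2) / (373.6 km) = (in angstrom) 4660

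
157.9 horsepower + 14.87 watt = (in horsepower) 157.9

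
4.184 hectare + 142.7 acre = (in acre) 153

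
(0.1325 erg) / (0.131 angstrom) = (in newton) 1011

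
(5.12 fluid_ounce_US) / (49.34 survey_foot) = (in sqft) 0.0001084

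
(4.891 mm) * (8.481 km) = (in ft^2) 446.5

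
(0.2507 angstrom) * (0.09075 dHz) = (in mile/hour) 5.089e-13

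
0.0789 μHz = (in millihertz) 7.89e-05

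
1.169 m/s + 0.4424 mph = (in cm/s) 136.7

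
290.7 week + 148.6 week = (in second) 2.657e+08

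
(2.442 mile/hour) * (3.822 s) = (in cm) 417.2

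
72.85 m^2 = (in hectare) 0.007285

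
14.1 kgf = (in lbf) 31.09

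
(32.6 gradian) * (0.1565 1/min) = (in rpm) 0.01275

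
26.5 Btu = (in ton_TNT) 6.682e-06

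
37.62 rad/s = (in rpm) 359.2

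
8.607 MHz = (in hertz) 8.607e+06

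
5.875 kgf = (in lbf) 12.95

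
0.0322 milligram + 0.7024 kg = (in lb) 1.549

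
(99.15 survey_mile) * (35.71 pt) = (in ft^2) 2.164e+04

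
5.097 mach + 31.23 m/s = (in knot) 3434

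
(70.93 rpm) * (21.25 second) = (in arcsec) 3.256e+07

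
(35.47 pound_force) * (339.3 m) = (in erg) 5.353e+11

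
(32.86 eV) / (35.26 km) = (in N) 1.493e-22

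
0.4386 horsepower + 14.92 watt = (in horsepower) 0.4586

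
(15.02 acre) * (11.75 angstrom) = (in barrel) 0.0004492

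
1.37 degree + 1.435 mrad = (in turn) 0.004034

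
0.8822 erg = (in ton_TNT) 2.109e-17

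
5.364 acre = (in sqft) 2.337e+05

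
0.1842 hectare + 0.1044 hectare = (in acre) 0.7131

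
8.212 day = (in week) 1.173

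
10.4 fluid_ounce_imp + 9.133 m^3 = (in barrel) 57.45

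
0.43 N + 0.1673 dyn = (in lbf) 0.09667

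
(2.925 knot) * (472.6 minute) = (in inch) 1.68e+06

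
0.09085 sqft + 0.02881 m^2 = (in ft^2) 0.401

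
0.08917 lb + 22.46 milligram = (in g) 40.47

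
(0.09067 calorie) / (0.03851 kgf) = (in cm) 100.5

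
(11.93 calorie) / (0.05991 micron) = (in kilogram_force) 8.496e+07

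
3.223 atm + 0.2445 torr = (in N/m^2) 3.266e+05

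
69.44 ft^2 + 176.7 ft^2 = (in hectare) 0.002287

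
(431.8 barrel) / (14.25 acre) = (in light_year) 1.258e-19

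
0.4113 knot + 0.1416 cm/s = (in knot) 0.4141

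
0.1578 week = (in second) 9.544e+04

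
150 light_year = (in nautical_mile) 7.663e+14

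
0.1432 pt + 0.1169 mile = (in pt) 5.333e+05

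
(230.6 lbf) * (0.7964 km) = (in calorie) 1.952e+05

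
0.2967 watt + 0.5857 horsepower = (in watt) 437.1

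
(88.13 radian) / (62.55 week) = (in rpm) 2.225e-05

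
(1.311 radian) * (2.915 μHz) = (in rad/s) 3.822e-06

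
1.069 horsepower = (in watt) 797.2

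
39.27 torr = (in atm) 0.05167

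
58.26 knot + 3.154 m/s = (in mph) 74.1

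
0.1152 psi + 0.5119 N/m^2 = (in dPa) 7948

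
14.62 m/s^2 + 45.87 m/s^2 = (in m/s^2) 60.49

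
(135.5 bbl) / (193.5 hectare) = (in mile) 6.918e-09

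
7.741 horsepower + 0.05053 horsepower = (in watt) 5810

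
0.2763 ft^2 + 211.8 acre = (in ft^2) 9.226e+06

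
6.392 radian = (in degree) 366.2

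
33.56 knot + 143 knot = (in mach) 0.2668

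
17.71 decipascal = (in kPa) 0.001771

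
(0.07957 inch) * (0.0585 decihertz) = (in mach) 3.472e-08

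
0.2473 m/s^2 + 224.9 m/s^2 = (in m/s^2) 225.1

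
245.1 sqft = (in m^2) 22.77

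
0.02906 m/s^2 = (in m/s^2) 0.02906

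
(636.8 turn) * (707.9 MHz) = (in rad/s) 2.832e+12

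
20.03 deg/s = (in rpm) 3.338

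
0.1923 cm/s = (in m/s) 0.001923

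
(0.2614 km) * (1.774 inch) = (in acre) 0.002911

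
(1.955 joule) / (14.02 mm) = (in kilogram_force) 14.22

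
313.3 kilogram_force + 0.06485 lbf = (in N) 3073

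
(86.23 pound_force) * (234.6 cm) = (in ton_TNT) 2.151e-07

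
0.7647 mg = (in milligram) 0.7647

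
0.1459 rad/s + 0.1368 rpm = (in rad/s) 0.1602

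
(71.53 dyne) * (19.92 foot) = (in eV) 2.711e+16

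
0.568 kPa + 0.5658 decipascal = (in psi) 0.08239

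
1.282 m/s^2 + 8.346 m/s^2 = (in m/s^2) 9.628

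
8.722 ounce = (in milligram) 2.473e+05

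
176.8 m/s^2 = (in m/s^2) 176.8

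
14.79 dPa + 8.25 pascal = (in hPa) 0.09729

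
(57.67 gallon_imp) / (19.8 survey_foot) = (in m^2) 0.04344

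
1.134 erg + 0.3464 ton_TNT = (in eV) 9.046e+27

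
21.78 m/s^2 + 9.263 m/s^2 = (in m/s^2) 31.04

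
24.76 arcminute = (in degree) 0.4127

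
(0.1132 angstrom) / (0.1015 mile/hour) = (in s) 2.495e-10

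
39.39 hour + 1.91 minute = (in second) 1.419e+05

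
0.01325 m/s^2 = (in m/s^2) 0.01325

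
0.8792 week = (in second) 5.317e+05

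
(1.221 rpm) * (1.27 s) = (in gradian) 10.34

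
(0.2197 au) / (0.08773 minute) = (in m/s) 6.244e+09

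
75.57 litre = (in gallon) 19.96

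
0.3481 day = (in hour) 8.354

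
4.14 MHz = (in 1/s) 4.14e+06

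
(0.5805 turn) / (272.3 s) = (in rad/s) 0.01339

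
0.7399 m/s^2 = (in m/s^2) 0.7399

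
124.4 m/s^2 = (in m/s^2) 124.4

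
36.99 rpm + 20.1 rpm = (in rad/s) 5.978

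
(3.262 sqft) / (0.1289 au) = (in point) 4.455e-08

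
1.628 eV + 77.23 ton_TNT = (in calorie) 7.723e+10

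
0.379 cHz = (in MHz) 3.79e-09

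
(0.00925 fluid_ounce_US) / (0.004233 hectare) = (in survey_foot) 2.12e-08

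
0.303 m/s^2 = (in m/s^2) 0.303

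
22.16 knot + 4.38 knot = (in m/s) 13.65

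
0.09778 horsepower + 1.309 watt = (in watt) 74.22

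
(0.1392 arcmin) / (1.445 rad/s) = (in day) 3.243e-10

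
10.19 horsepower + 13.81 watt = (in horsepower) 10.21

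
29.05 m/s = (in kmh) 104.6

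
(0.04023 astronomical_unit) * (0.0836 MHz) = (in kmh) 1.811e+15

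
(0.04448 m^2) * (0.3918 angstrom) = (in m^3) 1.743e-12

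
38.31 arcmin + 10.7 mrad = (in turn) 0.003477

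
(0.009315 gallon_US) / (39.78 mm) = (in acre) 2.19e-07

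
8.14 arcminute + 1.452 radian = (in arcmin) 5000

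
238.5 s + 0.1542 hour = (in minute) 13.23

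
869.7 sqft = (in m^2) 80.8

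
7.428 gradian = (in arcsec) 2.407e+04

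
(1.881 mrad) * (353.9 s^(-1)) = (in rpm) 6.357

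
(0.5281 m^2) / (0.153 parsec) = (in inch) 4.404e-15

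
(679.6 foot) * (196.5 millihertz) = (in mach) 0.1195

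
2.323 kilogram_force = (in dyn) 2.278e+06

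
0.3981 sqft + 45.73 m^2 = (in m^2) 45.77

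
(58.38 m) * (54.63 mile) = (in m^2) 5.133e+06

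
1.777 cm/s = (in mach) 5.219e-05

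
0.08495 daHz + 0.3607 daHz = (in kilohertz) 0.004457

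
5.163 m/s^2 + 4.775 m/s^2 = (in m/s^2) 9.938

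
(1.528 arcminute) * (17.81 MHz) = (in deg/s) 4.536e+05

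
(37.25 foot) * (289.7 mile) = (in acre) 1308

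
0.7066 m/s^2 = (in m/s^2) 0.7066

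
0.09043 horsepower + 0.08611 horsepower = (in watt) 131.6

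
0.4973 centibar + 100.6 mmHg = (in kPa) 13.91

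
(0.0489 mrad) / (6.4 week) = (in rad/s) 1.263e-11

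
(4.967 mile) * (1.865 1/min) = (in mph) 555.8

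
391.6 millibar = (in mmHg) 293.7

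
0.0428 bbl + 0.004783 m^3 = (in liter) 11.59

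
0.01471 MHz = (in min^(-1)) 8.826e+05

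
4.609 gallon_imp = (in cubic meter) 0.02095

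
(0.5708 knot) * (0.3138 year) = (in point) 8.237e+09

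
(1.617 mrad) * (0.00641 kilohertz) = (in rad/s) 0.01036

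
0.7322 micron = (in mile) 4.55e-10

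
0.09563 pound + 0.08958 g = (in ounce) 1.533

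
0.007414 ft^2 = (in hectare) 6.888e-08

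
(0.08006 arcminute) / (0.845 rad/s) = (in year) 8.739e-13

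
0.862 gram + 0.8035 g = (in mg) 1666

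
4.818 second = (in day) 5.576e-05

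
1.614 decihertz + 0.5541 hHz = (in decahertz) 5.557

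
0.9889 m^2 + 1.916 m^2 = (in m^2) 2.905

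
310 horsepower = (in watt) 2.312e+05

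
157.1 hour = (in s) 5.656e+05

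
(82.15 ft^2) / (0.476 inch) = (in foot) 2071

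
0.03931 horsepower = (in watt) 29.31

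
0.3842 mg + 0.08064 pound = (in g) 36.58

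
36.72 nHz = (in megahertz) 3.672e-14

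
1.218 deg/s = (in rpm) 0.203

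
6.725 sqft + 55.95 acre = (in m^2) 2.264e+05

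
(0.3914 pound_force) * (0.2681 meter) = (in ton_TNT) 1.116e-10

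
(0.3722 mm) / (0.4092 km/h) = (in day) 3.79e-08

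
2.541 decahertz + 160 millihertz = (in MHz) 2.557e-05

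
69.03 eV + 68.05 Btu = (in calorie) 1.716e+04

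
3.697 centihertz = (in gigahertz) 3.697e-11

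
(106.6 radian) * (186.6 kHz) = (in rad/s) 1.989e+07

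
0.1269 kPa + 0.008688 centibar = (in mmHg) 1.017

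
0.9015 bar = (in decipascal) 9.015e+05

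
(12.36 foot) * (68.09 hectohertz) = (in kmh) 9.235e+04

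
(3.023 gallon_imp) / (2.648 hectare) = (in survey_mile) 3.225e-10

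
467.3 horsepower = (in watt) 3.485e+05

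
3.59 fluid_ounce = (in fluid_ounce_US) 3.59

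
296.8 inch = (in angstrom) 7.539e+10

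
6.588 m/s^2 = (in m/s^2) 6.588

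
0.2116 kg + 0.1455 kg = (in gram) 357.1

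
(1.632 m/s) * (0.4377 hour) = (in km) 2.572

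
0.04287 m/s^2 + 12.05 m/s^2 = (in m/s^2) 12.09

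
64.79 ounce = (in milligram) 1.837e+06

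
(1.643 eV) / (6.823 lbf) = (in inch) 3.415e-19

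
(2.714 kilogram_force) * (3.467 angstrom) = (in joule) 9.228e-09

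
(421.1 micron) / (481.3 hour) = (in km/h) 8.749e-10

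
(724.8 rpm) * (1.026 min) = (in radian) 4672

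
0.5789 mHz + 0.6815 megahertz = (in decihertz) 6.815e+06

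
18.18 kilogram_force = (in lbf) 40.08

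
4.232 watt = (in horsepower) 0.005675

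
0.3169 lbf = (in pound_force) 0.3169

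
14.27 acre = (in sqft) 6.216e+05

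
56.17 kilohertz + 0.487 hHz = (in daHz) 5622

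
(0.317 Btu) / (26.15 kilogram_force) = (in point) 3697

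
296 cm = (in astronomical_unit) 1.979e-11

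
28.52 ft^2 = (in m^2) 2.65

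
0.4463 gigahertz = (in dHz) 4.463e+09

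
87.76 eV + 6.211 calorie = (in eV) 1.622e+20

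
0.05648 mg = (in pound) 1.245e-07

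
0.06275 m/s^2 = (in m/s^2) 0.06275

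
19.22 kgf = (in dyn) 1.885e+07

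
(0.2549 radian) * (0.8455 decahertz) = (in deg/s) 123.5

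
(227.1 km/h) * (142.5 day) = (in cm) 7.767e+10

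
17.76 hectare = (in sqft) 1.912e+06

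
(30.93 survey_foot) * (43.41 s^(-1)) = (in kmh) 1473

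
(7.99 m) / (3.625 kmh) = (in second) 7.935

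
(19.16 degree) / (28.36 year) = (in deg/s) 2.142e-08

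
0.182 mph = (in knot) 0.1582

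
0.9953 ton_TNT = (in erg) 4.164e+16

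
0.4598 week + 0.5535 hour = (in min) 4668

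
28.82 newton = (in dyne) 2.882e+06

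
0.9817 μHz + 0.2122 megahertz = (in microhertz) 2.122e+11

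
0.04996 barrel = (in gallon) 2.098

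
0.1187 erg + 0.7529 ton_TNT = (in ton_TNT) 0.7529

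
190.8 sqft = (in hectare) 0.001773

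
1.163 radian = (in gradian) 74.04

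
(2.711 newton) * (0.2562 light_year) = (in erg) 6.571e+22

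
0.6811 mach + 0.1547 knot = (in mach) 0.6813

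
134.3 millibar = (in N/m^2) 1.343e+04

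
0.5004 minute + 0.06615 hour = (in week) 0.0004434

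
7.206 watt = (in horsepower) 0.009663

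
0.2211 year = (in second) 6.973e+06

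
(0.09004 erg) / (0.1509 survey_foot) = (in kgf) 1.996e-08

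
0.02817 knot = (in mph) 0.03242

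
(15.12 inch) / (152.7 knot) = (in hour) 1.358e-06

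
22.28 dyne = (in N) 0.0002228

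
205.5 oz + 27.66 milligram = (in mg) 5.826e+06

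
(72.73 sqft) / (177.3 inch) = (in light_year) 1.586e-16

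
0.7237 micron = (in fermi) 7.237e+08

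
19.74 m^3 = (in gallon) 5215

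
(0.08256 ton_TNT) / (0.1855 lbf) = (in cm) 4.186e+10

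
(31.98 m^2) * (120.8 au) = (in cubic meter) 5.779e+14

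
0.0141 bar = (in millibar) 14.1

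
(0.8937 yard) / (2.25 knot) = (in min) 0.01177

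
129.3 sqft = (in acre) 0.002968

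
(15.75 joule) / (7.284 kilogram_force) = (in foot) 0.7234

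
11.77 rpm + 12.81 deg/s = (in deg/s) 83.43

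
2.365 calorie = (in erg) 9.895e+07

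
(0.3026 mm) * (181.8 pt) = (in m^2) 1.941e-05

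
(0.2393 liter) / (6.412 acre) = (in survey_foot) 3.026e-08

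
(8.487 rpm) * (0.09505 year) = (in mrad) 2.664e+09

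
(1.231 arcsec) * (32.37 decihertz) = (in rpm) 0.0001845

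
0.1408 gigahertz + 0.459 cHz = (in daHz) 1.408e+07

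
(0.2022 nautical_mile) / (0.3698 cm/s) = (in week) 0.1674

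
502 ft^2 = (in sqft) 502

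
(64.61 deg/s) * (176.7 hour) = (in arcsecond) 1.48e+11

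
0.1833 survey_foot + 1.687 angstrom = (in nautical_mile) 3.017e-05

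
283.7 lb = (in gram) 1.287e+05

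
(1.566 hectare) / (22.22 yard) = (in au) 5.152e-09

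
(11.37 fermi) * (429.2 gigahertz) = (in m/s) 0.00488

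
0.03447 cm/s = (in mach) 1.012e-06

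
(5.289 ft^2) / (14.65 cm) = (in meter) 3.354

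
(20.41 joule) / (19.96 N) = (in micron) 1.023e+06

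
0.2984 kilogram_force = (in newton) 2.926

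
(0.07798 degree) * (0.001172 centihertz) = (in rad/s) 1.595e-08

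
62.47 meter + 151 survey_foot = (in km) 0.1085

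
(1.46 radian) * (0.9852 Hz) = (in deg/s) 82.41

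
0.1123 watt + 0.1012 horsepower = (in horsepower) 0.1014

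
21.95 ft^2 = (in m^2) 2.039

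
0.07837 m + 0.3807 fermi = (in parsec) 2.54e-18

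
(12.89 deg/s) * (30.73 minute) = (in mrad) 4.148e+05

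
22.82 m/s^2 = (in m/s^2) 22.82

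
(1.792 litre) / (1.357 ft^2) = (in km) 1.421e-05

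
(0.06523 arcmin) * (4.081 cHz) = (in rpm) 7.395e-06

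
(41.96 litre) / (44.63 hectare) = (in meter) 9.402e-08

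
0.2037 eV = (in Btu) 3.093e-23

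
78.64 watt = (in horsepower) 0.1055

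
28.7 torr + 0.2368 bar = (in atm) 0.2715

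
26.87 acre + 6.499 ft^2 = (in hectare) 10.87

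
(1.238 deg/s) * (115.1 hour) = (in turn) 1425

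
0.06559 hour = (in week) 0.0003904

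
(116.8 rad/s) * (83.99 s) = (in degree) 5.621e+05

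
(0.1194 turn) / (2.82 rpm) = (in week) 4.2e-06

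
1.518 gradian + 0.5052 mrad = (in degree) 1.395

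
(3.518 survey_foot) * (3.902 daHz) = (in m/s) 41.84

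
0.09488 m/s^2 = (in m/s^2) 0.09488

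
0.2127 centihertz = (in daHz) 0.0002127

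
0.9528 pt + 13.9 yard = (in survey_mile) 0.007898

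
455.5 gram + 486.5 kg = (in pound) 1074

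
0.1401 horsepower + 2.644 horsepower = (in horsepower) 2.784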